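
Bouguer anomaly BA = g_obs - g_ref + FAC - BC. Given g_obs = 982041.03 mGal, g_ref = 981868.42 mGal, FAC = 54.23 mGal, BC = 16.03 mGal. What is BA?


BA = g_obs - g_ref + FAC - BC
= 982041.03 - 981868.42 + 54.23 - 16.03
= 210.81 mGal

210.81


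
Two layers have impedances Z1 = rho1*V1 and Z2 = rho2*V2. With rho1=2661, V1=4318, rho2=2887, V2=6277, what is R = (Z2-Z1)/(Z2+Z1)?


Z1 = 2661 * 4318 = 11490198
Z2 = 2887 * 6277 = 18121699
R = (18121699 - 11490198) / (18121699 + 11490198) = 6631501 / 29611897 = 0.2239

0.2239


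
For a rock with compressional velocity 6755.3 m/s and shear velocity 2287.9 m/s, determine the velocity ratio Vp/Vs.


Vp/Vs = 6755.3 / 2287.9
= 2.9526

2.9526


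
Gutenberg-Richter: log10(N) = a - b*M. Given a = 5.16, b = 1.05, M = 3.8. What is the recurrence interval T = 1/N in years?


log10(N) = 5.16 - 1.05*3.8 = 1.17
N = 10^1.17 = 14.791084
T = 1/N = 1/14.791084 = 0.0676 years

0.0676


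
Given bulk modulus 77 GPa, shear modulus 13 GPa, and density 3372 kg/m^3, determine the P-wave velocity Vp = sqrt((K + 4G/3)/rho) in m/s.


First compute the effective modulus:
K + 4G/3 = 77e9 + 4*13e9/3 = 94333333333.33 Pa
Then divide by density:
94333333333.33 / 3372 = 27975484.3812 Pa/(kg/m^3)
Take the square root:
Vp = sqrt(27975484.3812) = 5289.19 m/s

5289.19


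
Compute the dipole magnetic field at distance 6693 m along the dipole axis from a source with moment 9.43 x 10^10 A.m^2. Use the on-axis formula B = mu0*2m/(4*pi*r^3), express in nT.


m = 9.43 x 10^10 = 94300000000 A.m^2
2m = 188600000000 A.m^2
r^3 = 6693^3 = 299821294557
B = (4pi*10^-7) * 188600000000 / (4*pi * 299821294557) * 1e9
= 237001.749787 / 3767665505480.21 * 1e9
= 62.9041 nT

62.9041


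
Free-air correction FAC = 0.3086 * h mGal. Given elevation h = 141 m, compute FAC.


FAC = 0.3086 * h
= 0.3086 * 141
= 43.5126 mGal

43.5126


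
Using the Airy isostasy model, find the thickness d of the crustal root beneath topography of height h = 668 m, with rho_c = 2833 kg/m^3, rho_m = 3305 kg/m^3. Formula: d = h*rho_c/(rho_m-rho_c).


rho_m - rho_c = 3305 - 2833 = 472
d = 668 * 2833 / 472
= 1892444 / 472
= 4009.42 m

4009.42


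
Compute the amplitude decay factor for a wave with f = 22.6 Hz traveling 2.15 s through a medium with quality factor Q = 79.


pi*f*t/Q = pi*22.6*2.15/79 = 1.932278
A/A0 = exp(-1.932278) = 0.144818

0.144818


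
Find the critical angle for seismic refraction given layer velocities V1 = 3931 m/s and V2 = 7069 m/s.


V1/V2 = 3931/7069 = 0.55609
theta_c = arcsin(0.55609) = 33.7858 degrees

33.7858


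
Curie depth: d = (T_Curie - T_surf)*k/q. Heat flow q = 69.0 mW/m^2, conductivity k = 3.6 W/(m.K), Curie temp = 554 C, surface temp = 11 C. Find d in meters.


T_Curie - T_surf = 554 - 11 = 543 C
Convert q to W/m^2: 69.0 mW/m^2 = 0.069 W/m^2
d = 543 * 3.6 / 0.069 = 28330.43 m

28330.43


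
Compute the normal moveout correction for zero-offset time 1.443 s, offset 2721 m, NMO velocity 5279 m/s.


x/Vnmo = 2721/5279 = 0.515439
(x/Vnmo)^2 = 0.265677
t0^2 = 2.082249
sqrt(2.082249 + 0.265677) = 1.532294
dt = 1.532294 - 1.443 = 0.089294

0.089294


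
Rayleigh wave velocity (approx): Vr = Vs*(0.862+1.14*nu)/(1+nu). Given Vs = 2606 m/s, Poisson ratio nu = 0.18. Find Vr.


Numerator factor = 0.862 + 1.14*0.18 = 1.0672
Denominator = 1 + 0.18 = 1.18
Vr = 2606 * 1.0672 / 1.18 = 2356.88 m/s

2356.88


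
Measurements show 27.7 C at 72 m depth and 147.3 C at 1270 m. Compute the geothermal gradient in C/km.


dT = 147.3 - 27.7 = 119.6 C
dz = 1270 - 72 = 1198 m
gradient = dT/dz * 1000 = 119.6/1198 * 1000 = 99.8331 C/km

99.8331


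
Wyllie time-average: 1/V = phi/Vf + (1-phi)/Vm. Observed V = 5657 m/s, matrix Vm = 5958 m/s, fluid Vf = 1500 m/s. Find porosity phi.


1/V - 1/Vm = 1/5657 - 1/5958 = 8.93e-06
1/Vf - 1/Vm = 1/1500 - 1/5958 = 0.00049883
phi = 8.93e-06 / 0.00049883 = 0.0179

0.0179


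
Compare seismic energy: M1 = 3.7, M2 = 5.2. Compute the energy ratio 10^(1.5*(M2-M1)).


M2 - M1 = 5.2 - 3.7 = 1.5
1.5 * 1.5 = 2.25
ratio = 10^2.25 = 177.83

177.83


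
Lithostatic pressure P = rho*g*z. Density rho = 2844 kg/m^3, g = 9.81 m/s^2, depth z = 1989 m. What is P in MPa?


P = rho * g * z / 1e6
= 2844 * 9.81 * 1989 / 1e6
= 55492383.96 / 1e6
= 55.4924 MPa

55.4924


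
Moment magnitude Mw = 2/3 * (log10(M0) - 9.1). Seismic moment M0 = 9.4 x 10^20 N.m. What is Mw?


log10(M0) = log10(9.4 x 10^20) = 20.9731
Mw = 2/3 * (20.9731 - 9.1)
= 2/3 * 11.8731
= 7.92

7.92


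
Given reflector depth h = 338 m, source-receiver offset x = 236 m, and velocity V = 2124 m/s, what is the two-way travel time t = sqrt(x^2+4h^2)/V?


x^2 + 4h^2 = 236^2 + 4*338^2 = 55696 + 456976 = 512672
sqrt(512672) = 716.0112
t = 716.0112 / 2124 = 0.3371 s

0.3371


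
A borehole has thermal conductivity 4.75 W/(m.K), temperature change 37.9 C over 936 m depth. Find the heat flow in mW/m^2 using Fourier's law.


q = k * dT / dz * 1000
= 4.75 * 37.9 / 936 * 1000
= 0.192334 * 1000
= 192.3344 mW/m^2

192.3344


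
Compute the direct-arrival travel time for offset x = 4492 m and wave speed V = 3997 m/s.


t = x / V
= 4492 / 3997
= 1.1238 s

1.1238


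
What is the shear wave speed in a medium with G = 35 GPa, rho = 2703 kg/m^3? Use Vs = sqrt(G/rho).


Convert G to Pa: G = 35e9 Pa
Compute G/rho = 35e9 / 2703 = 12948575.6567
Vs = sqrt(12948575.6567) = 3598.41 m/s

3598.41


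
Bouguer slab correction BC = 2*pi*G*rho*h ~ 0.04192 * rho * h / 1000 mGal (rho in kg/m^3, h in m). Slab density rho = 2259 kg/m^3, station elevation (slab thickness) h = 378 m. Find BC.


BC = 0.04192 * rho * h / 1000
= 0.04192 * 2259 * 378 / 1000
= 35.7956 mGal

35.7956


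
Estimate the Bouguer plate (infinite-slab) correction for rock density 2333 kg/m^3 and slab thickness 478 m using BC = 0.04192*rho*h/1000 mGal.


BC = 0.04192 * rho * h / 1000
= 0.04192 * 2333 * 478 / 1000
= 46.7481 mGal

46.7481


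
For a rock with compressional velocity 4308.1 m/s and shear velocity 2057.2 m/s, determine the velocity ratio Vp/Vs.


Vp/Vs = 4308.1 / 2057.2
= 2.0942

2.0942


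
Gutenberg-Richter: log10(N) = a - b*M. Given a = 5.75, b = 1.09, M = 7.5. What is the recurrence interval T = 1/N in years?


log10(N) = 5.75 - 1.09*7.5 = -2.425
N = 10^-2.425 = 0.003758
T = 1/N = 1/0.003758 = 266.0725 years

266.0725


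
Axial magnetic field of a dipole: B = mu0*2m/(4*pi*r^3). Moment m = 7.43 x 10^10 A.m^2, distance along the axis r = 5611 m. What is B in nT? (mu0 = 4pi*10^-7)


m = 7.43 x 10^10 = 74300000000 A.m^2
2m = 148600000000 A.m^2
r^3 = 5611^3 = 176652914131
B = (4pi*10^-7) * 148600000000 / (4*pi * 176652914131) * 1e9
= 186736.267329 / 2219885989076.71 * 1e9
= 84.1198 nT

84.1198


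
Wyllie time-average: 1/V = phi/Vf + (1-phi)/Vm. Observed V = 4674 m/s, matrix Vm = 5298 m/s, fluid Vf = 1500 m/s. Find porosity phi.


1/V - 1/Vm = 1/4674 - 1/5298 = 2.52e-05
1/Vf - 1/Vm = 1/1500 - 1/5298 = 0.00047792
phi = 2.52e-05 / 0.00047792 = 0.0527

0.0527


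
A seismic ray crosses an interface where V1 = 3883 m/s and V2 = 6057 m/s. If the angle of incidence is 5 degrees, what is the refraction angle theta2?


sin(theta1) = sin(5 deg) = 0.087156
sin(theta2) = V2/V1 * sin(theta1) = 6057/3883 * 0.087156 = 0.135952
theta2 = arcsin(0.135952) = 7.8137 degrees

7.8137


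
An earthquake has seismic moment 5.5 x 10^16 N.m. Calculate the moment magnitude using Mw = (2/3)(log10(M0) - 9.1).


log10(M0) = log10(5.5 x 10^16) = 16.7404
Mw = 2/3 * (16.7404 - 9.1)
= 2/3 * 7.6404
= 5.09

5.09


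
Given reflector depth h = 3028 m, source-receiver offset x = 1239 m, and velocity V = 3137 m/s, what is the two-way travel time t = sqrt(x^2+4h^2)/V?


x^2 + 4h^2 = 1239^2 + 4*3028^2 = 1535121 + 36675136 = 38210257
sqrt(38210257) = 6181.4446
t = 6181.4446 / 3137 = 1.9705 s

1.9705


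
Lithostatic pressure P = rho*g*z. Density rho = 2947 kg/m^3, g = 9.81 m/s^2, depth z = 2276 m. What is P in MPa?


P = rho * g * z / 1e6
= 2947 * 9.81 * 2276 / 1e6
= 65799319.32 / 1e6
= 65.7993 MPa

65.7993


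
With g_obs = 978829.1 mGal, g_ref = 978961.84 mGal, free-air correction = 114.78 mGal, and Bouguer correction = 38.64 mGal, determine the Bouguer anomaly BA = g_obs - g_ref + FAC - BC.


BA = g_obs - g_ref + FAC - BC
= 978829.1 - 978961.84 + 114.78 - 38.64
= -56.6 mGal

-56.6


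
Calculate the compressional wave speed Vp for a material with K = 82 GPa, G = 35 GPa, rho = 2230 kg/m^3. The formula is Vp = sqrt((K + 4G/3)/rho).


First compute the effective modulus:
K + 4G/3 = 82e9 + 4*35e9/3 = 128666666666.67 Pa
Then divide by density:
128666666666.67 / 2230 = 57698056.8012 Pa/(kg/m^3)
Take the square root:
Vp = sqrt(57698056.8012) = 7595.92 m/s

7595.92


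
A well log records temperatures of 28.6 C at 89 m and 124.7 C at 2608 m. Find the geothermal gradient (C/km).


dT = 124.7 - 28.6 = 96.1 C
dz = 2608 - 89 = 2519 m
gradient = dT/dz * 1000 = 96.1/2519 * 1000 = 38.1501 C/km

38.1501


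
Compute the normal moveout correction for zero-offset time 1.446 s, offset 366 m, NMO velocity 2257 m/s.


x/Vnmo = 366/2257 = 0.162162
(x/Vnmo)^2 = 0.026297
t0^2 = 2.090916
sqrt(2.090916 + 0.026297) = 1.455064
dt = 1.455064 - 1.446 = 0.009064

0.009064


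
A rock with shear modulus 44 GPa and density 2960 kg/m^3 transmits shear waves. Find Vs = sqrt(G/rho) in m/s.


Convert G to Pa: G = 44e9 Pa
Compute G/rho = 44e9 / 2960 = 14864864.8649
Vs = sqrt(14864864.8649) = 3855.5 m/s

3855.5


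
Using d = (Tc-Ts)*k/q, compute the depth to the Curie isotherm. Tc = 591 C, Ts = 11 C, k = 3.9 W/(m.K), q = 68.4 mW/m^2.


T_Curie - T_surf = 591 - 11 = 580 C
Convert q to W/m^2: 68.4 mW/m^2 = 0.0684 W/m^2
d = 580 * 3.9 / 0.0684 = 33070.18 m

33070.18


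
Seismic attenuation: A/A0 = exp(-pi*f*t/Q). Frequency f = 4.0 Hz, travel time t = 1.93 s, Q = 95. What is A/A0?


pi*f*t/Q = pi*4.0*1.93/95 = 0.255296
A/A0 = exp(-0.255296) = 0.774687

0.774687


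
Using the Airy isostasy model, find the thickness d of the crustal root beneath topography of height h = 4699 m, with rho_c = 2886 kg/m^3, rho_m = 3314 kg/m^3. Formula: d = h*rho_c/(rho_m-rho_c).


rho_m - rho_c = 3314 - 2886 = 428
d = 4699 * 2886 / 428
= 13561314 / 428
= 31685.31 m

31685.31


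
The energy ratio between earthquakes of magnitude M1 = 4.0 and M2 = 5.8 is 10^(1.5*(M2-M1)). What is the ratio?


M2 - M1 = 5.8 - 4.0 = 1.8
1.5 * 1.8 = 2.7
ratio = 10^2.7 = 501.19

501.19


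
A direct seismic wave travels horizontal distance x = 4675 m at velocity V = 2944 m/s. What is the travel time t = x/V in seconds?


t = x / V
= 4675 / 2944
= 1.588 s

1.588


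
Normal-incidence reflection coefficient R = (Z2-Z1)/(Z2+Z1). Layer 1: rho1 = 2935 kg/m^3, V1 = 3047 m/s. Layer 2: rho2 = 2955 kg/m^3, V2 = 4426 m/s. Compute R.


Z1 = 2935 * 3047 = 8942945
Z2 = 2955 * 4426 = 13078830
R = (13078830 - 8942945) / (13078830 + 8942945) = 4135885 / 22021775 = 0.1878

0.1878


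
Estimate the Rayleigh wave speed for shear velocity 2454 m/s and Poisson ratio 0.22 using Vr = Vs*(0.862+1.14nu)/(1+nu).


Numerator factor = 0.862 + 1.14*0.22 = 1.1128
Denominator = 1 + 0.22 = 1.22
Vr = 2454 * 1.1128 / 1.22 = 2238.37 m/s

2238.37


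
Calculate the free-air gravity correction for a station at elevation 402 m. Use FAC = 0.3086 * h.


FAC = 0.3086 * h
= 0.3086 * 402
= 124.0572 mGal

124.0572


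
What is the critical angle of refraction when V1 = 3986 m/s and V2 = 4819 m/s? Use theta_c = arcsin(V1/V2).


V1/V2 = 3986/4819 = 0.827143
theta_c = arcsin(0.827143) = 55.8063 degrees

55.8063


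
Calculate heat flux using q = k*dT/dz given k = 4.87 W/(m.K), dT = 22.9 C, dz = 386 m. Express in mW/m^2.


q = k * dT / dz * 1000
= 4.87 * 22.9 / 386 * 1000
= 0.28892 * 1000
= 288.9197 mW/m^2

288.9197


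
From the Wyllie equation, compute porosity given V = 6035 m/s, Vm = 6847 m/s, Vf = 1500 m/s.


1/V - 1/Vm = 1/6035 - 1/6847 = 1.965e-05
1/Vf - 1/Vm = 1/1500 - 1/6847 = 0.00052062
phi = 1.965e-05 / 0.00052062 = 0.0377

0.0377


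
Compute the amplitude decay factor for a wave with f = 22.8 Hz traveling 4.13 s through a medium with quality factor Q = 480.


pi*f*t/Q = pi*22.8*4.13/480 = 0.616302
A/A0 = exp(-0.616302) = 0.539937

0.539937


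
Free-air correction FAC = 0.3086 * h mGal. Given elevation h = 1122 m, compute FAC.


FAC = 0.3086 * h
= 0.3086 * 1122
= 346.2492 mGal

346.2492


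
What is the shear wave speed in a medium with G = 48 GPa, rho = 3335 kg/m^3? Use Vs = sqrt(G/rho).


Convert G to Pa: G = 48e9 Pa
Compute G/rho = 48e9 / 3335 = 14392803.5982
Vs = sqrt(14392803.5982) = 3793.78 m/s

3793.78


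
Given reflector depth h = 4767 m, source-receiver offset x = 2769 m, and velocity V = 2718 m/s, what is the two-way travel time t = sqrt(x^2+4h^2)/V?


x^2 + 4h^2 = 2769^2 + 4*4767^2 = 7667361 + 90897156 = 98564517
sqrt(98564517) = 9927.9664
t = 9927.9664 / 2718 = 3.6527 s

3.6527


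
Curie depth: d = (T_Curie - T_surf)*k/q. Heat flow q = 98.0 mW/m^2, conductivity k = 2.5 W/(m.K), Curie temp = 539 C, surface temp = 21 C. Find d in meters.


T_Curie - T_surf = 539 - 21 = 518 C
Convert q to W/m^2: 98.0 mW/m^2 = 0.098 W/m^2
d = 518 * 2.5 / 0.098 = 13214.29 m

13214.29


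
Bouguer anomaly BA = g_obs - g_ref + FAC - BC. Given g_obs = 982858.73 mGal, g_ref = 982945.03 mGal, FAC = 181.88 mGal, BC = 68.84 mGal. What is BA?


BA = g_obs - g_ref + FAC - BC
= 982858.73 - 982945.03 + 181.88 - 68.84
= 26.74 mGal

26.74


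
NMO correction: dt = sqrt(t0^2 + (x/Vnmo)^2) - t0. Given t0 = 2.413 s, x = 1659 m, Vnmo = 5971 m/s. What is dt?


x/Vnmo = 1659/5971 = 0.277843
(x/Vnmo)^2 = 0.077197
t0^2 = 5.822569
sqrt(5.822569 + 0.077197) = 2.428943
dt = 2.428943 - 2.413 = 0.015943

0.015943


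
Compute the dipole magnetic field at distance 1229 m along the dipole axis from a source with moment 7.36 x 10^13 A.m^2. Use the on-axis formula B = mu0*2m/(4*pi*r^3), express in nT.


m = 7.36 x 10^13 = 73600000000000 A.m^2
2m = 147200000000000 A.m^2
r^3 = 1229^3 = 1856331989
B = (4pi*10^-7) * 147200000000000 / (4*pi * 1856331989) * 1e9
= 184976975.443367 / 23327355757.06 * 1e9
= 7929616.0855 nT

7929616.0855


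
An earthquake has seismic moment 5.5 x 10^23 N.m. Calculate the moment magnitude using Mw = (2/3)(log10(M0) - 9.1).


log10(M0) = log10(5.5 x 10^23) = 23.7404
Mw = 2/3 * (23.7404 - 9.1)
= 2/3 * 14.6404
= 9.76

9.76


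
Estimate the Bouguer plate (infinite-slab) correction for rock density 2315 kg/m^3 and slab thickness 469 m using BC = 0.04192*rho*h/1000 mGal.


BC = 0.04192 * rho * h / 1000
= 0.04192 * 2315 * 469 / 1000
= 45.514 mGal

45.514


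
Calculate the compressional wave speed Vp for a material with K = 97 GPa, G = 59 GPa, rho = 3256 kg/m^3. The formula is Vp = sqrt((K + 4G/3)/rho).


First compute the effective modulus:
K + 4G/3 = 97e9 + 4*59e9/3 = 175666666666.67 Pa
Then divide by density:
175666666666.67 / 3256 = 53951678.9517 Pa/(kg/m^3)
Take the square root:
Vp = sqrt(53951678.9517) = 7345.18 m/s

7345.18


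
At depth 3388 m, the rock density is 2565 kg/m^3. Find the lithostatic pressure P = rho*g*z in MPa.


P = rho * g * z / 1e6
= 2565 * 9.81 * 3388 / 1e6
= 85251058.2 / 1e6
= 85.2511 MPa

85.2511


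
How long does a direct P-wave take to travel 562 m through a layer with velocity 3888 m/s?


t = x / V
= 562 / 3888
= 0.1445 s

0.1445


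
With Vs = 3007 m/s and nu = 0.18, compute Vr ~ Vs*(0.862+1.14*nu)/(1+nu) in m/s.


Numerator factor = 0.862 + 1.14*0.18 = 1.0672
Denominator = 1 + 0.18 = 1.18
Vr = 3007 * 1.0672 / 1.18 = 2719.55 m/s

2719.55


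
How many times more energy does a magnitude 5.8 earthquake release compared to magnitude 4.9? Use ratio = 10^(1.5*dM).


M2 - M1 = 5.8 - 4.9 = 0.9
1.5 * 0.9 = 1.35
ratio = 10^1.35 = 22.39

22.39


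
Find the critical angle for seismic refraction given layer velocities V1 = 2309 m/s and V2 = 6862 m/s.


V1/V2 = 2309/6862 = 0.336491
theta_c = arcsin(0.336491) = 19.6632 degrees

19.6632


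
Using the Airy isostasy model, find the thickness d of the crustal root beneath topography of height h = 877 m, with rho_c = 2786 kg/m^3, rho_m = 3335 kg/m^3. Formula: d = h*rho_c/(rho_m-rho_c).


rho_m - rho_c = 3335 - 2786 = 549
d = 877 * 2786 / 549
= 2443322 / 549
= 4450.5 m

4450.5


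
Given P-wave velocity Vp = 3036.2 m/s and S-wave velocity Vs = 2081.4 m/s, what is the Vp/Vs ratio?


Vp/Vs = 3036.2 / 2081.4
= 1.4587

1.4587


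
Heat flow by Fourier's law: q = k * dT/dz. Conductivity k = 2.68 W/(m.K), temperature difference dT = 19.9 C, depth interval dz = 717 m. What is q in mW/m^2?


q = k * dT / dz * 1000
= 2.68 * 19.9 / 717 * 1000
= 0.074382 * 1000
= 74.3821 mW/m^2

74.3821


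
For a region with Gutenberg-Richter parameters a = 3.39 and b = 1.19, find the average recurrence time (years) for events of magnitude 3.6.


log10(N) = 3.39 - 1.19*3.6 = -0.894
N = 10^-0.894 = 0.127644
T = 1/N = 1/0.127644 = 7.8343 years

7.8343


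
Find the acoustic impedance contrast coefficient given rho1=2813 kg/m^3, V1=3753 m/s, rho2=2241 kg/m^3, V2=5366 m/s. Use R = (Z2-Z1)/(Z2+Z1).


Z1 = 2813 * 3753 = 10557189
Z2 = 2241 * 5366 = 12025206
R = (12025206 - 10557189) / (12025206 + 10557189) = 1468017 / 22582395 = 0.065

0.065


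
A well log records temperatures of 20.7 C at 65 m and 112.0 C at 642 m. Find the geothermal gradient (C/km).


dT = 112.0 - 20.7 = 91.3 C
dz = 642 - 65 = 577 m
gradient = dT/dz * 1000 = 91.3/577 * 1000 = 158.2322 C/km

158.2322


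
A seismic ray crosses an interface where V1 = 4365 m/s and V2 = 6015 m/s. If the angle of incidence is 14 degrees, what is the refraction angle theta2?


sin(theta1) = sin(14 deg) = 0.241922
sin(theta2) = V2/V1 * sin(theta1) = 6015/4365 * 0.241922 = 0.33337
theta2 = arcsin(0.33337) = 19.4735 degrees

19.4735


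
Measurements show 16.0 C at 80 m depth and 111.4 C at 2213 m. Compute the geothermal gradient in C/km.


dT = 111.4 - 16.0 = 95.4 C
dz = 2213 - 80 = 2133 m
gradient = dT/dz * 1000 = 95.4/2133 * 1000 = 44.7257 C/km

44.7257


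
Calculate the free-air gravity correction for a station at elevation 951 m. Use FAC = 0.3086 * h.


FAC = 0.3086 * h
= 0.3086 * 951
= 293.4786 mGal

293.4786


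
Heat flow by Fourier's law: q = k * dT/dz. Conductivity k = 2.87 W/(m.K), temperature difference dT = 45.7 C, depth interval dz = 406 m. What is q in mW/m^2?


q = k * dT / dz * 1000
= 2.87 * 45.7 / 406 * 1000
= 0.323052 * 1000
= 323.0517 mW/m^2

323.0517


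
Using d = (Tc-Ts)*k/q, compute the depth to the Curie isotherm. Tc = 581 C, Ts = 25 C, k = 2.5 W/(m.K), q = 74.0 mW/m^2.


T_Curie - T_surf = 581 - 25 = 556 C
Convert q to W/m^2: 74.0 mW/m^2 = 0.074 W/m^2
d = 556 * 2.5 / 0.074 = 18783.78 m

18783.78


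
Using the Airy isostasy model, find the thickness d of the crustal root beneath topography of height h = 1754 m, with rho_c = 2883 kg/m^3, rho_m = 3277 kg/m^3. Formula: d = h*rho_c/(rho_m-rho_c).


rho_m - rho_c = 3277 - 2883 = 394
d = 1754 * 2883 / 394
= 5056782 / 394
= 12834.47 m

12834.47


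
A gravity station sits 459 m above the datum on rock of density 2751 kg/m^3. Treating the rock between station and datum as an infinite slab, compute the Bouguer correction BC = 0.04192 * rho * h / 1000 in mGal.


BC = 0.04192 * rho * h / 1000
= 0.04192 * 2751 * 459 / 1000
= 52.9328 mGal

52.9328


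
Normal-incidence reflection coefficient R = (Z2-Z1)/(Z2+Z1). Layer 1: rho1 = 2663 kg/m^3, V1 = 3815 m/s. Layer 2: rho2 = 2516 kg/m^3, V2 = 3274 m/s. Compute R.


Z1 = 2663 * 3815 = 10159345
Z2 = 2516 * 3274 = 8237384
R = (8237384 - 10159345) / (8237384 + 10159345) = -1921961 / 18396729 = -0.1045

-0.1045


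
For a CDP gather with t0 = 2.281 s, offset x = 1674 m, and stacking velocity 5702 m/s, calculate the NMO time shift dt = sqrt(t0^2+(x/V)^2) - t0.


x/Vnmo = 1674/5702 = 0.293581
(x/Vnmo)^2 = 0.08619
t0^2 = 5.202961
sqrt(5.202961 + 0.08619) = 2.299815
dt = 2.299815 - 2.281 = 0.018815

0.018815


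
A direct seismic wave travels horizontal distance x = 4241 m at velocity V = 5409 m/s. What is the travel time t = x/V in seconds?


t = x / V
= 4241 / 5409
= 0.7841 s

0.7841


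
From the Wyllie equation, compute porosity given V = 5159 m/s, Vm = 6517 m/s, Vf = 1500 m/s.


1/V - 1/Vm = 1/5159 - 1/6517 = 4.039e-05
1/Vf - 1/Vm = 1/1500 - 1/6517 = 0.00051322
phi = 4.039e-05 / 0.00051322 = 0.0787

0.0787


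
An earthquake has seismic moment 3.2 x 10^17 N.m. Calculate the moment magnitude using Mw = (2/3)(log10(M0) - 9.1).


log10(M0) = log10(3.2 x 10^17) = 17.5051
Mw = 2/3 * (17.5051 - 9.1)
= 2/3 * 8.4051
= 5.6

5.6


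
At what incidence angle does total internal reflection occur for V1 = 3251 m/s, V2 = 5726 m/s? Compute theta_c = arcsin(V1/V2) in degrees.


V1/V2 = 3251/5726 = 0.567761
theta_c = arcsin(0.567761) = 34.5942 degrees

34.5942


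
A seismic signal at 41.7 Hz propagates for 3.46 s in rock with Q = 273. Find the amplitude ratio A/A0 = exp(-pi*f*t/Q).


pi*f*t/Q = pi*41.7*3.46/273 = 1.660349
A/A0 = exp(-1.660349) = 0.190073

0.190073


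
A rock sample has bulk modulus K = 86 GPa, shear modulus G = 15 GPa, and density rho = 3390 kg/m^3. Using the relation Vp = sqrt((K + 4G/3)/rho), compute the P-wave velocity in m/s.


First compute the effective modulus:
K + 4G/3 = 86e9 + 4*15e9/3 = 106000000000.0 Pa
Then divide by density:
106000000000.0 / 3390 = 31268436.5782 Pa/(kg/m^3)
Take the square root:
Vp = sqrt(31268436.5782) = 5591.82 m/s

5591.82


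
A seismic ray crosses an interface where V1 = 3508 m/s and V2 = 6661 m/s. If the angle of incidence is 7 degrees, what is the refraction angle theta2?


sin(theta1) = sin(7 deg) = 0.121869
sin(theta2) = V2/V1 * sin(theta1) = 6661/3508 * 0.121869 = 0.231406
theta2 = arcsin(0.231406) = 13.3799 degrees

13.3799


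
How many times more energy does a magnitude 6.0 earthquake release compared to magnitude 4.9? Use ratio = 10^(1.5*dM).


M2 - M1 = 6.0 - 4.9 = 1.1
1.5 * 1.1 = 1.65
ratio = 10^1.65 = 44.67

44.67


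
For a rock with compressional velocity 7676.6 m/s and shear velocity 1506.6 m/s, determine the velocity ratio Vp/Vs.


Vp/Vs = 7676.6 / 1506.6
= 5.0953

5.0953


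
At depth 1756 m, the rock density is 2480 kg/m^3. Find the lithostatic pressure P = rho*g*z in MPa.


P = rho * g * z / 1e6
= 2480 * 9.81 * 1756 / 1e6
= 42721372.8 / 1e6
= 42.7214 MPa

42.7214


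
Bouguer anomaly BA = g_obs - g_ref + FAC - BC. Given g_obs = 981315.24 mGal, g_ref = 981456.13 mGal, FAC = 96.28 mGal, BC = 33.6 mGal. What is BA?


BA = g_obs - g_ref + FAC - BC
= 981315.24 - 981456.13 + 96.28 - 33.6
= -78.21 mGal

-78.21


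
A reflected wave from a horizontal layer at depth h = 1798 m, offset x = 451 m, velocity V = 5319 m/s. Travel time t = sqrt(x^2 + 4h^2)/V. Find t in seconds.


x^2 + 4h^2 = 451^2 + 4*1798^2 = 203401 + 12931216 = 13134617
sqrt(13134617) = 3624.1712
t = 3624.1712 / 5319 = 0.6814 s

0.6814


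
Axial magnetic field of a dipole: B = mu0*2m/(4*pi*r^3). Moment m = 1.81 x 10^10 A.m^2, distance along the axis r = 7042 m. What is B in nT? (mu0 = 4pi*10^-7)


m = 1.81 x 10^10 = 18100000000 A.m^2
2m = 36200000000 A.m^2
r^3 = 7042^3 = 349211118088
B = (4pi*10^-7) * 36200000000 / (4*pi * 349211118088) * 1e9
= 45490.261624 / 4388316332548.55 * 1e9
= 10.3662 nT

10.3662


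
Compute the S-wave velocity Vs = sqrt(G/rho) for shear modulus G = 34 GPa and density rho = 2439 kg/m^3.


Convert G to Pa: G = 34e9 Pa
Compute G/rho = 34e9 / 2439 = 13940139.4014
Vs = sqrt(13940139.4014) = 3733.65 m/s

3733.65


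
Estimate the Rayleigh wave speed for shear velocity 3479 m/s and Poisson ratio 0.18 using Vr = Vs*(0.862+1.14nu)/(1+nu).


Numerator factor = 0.862 + 1.14*0.18 = 1.0672
Denominator = 1 + 0.18 = 1.18
Vr = 3479 * 1.0672 / 1.18 = 3146.43 m/s

3146.43


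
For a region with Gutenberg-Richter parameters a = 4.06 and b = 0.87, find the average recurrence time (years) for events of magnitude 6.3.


log10(N) = 4.06 - 0.87*6.3 = -1.421
N = 10^-1.421 = 0.037931
T = 1/N = 1/0.037931 = 26.3633 years

26.3633


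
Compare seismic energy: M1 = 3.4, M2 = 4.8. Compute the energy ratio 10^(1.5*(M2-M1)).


M2 - M1 = 4.8 - 3.4 = 1.4
1.5 * 1.4 = 2.1
ratio = 10^2.1 = 125.89

125.89


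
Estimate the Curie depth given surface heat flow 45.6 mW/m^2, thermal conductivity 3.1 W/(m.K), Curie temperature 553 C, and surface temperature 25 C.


T_Curie - T_surf = 553 - 25 = 528 C
Convert q to W/m^2: 45.6 mW/m^2 = 0.0456 W/m^2
d = 528 * 3.1 / 0.0456 = 35894.74 m

35894.74


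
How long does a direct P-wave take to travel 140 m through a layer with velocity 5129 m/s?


t = x / V
= 140 / 5129
= 0.0273 s

0.0273


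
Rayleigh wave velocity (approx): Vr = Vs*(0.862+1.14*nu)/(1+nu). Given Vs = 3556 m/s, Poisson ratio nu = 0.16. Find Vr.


Numerator factor = 0.862 + 1.14*0.16 = 1.0444
Denominator = 1 + 0.16 = 1.16
Vr = 3556 * 1.0444 / 1.16 = 3201.63 m/s

3201.63


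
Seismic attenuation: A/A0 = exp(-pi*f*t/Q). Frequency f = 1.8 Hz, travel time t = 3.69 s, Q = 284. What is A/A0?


pi*f*t/Q = pi*1.8*3.69/284 = 0.073473
A/A0 = exp(-0.073473) = 0.929161

0.929161


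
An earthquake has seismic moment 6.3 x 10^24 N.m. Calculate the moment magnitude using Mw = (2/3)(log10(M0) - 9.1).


log10(M0) = log10(6.3 x 10^24) = 24.7993
Mw = 2/3 * (24.7993 - 9.1)
= 2/3 * 15.6993
= 10.47

10.47


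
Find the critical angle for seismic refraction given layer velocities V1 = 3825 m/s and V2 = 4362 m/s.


V1/V2 = 3825/4362 = 0.876891
theta_c = arcsin(0.876891) = 61.2696 degrees

61.2696


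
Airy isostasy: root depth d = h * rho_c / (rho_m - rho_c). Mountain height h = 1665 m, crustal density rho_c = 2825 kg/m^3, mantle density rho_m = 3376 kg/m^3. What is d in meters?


rho_m - rho_c = 3376 - 2825 = 551
d = 1665 * 2825 / 551
= 4703625 / 551
= 8536.52 m

8536.52


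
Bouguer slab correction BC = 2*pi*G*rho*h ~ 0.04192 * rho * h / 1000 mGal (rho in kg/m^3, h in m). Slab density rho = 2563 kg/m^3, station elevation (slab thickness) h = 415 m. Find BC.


BC = 0.04192 * rho * h / 1000
= 0.04192 * 2563 * 415 / 1000
= 44.588 mGal

44.588


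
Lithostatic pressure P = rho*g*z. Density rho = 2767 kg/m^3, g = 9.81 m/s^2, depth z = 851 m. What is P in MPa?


P = rho * g * z / 1e6
= 2767 * 9.81 * 851 / 1e6
= 23099773.77 / 1e6
= 23.0998 MPa

23.0998


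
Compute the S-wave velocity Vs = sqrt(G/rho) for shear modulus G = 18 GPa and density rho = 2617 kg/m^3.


Convert G to Pa: G = 18e9 Pa
Compute G/rho = 18e9 / 2617 = 6878104.7
Vs = sqrt(6878104.7) = 2622.61 m/s

2622.61


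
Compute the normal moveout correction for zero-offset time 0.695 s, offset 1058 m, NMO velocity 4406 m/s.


x/Vnmo = 1058/4406 = 0.240127
(x/Vnmo)^2 = 0.057661
t0^2 = 0.483025
sqrt(0.483025 + 0.057661) = 0.735314
dt = 0.735314 - 0.695 = 0.040314

0.040314


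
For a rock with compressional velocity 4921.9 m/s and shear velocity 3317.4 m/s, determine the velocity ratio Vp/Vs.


Vp/Vs = 4921.9 / 3317.4
= 1.4837

1.4837


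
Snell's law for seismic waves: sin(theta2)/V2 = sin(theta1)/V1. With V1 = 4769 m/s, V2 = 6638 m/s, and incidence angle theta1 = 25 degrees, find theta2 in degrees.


sin(theta1) = sin(25 deg) = 0.422618
sin(theta2) = V2/V1 * sin(theta1) = 6638/4769 * 0.422618 = 0.588245
theta2 = arcsin(0.588245) = 36.0326 degrees

36.0326


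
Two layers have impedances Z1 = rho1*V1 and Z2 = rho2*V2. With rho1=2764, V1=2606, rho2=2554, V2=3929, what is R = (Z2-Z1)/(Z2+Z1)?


Z1 = 2764 * 2606 = 7202984
Z2 = 2554 * 3929 = 10034666
R = (10034666 - 7202984) / (10034666 + 7202984) = 2831682 / 17237650 = 0.1643

0.1643


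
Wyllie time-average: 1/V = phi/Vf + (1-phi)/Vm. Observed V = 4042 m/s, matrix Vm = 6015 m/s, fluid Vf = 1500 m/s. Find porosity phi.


1/V - 1/Vm = 1/4042 - 1/6015 = 8.115e-05
1/Vf - 1/Vm = 1/1500 - 1/6015 = 0.00050042
phi = 8.115e-05 / 0.00050042 = 0.1622

0.1622


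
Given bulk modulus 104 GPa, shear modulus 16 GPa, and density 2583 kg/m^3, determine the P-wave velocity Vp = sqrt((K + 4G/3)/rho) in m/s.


First compute the effective modulus:
K + 4G/3 = 104e9 + 4*16e9/3 = 125333333333.33 Pa
Then divide by density:
125333333333.33 / 2583 = 48522389.9858 Pa/(kg/m^3)
Take the square root:
Vp = sqrt(48522389.9858) = 6965.8 m/s

6965.8


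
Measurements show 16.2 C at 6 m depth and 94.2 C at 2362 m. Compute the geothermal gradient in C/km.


dT = 94.2 - 16.2 = 78.0 C
dz = 2362 - 6 = 2356 m
gradient = dT/dz * 1000 = 78.0/2356 * 1000 = 33.107 C/km

33.107


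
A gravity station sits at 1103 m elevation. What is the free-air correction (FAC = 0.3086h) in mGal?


FAC = 0.3086 * h
= 0.3086 * 1103
= 340.3858 mGal

340.3858


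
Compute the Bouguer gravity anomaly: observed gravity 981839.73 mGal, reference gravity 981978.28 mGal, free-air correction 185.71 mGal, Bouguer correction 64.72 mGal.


BA = g_obs - g_ref + FAC - BC
= 981839.73 - 981978.28 + 185.71 - 64.72
= -17.56 mGal

-17.56


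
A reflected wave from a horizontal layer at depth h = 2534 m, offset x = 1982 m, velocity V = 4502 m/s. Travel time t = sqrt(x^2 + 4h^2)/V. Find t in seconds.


x^2 + 4h^2 = 1982^2 + 4*2534^2 = 3928324 + 25684624 = 29612948
sqrt(29612948) = 5441.778
t = 5441.778 / 4502 = 1.2087 s

1.2087


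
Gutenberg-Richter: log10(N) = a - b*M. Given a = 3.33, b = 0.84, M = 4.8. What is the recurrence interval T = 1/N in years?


log10(N) = 3.33 - 0.84*4.8 = -0.702
N = 10^-0.702 = 0.198609
T = 1/N = 1/0.198609 = 5.035 years

5.035


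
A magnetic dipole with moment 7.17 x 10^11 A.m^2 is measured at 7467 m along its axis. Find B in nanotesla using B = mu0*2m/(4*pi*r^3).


m = 7.17 x 10^11 = 717000000000 A.m^2
2m = 1434000000000 A.m^2
r^3 = 7467^3 = 416330716563
B = (4pi*10^-7) * 1434000000000 / (4*pi * 416330716563) * 1e9
= 1802017.546099 / 5231766082472.38 * 1e9
= 344.4377 nT

344.4377


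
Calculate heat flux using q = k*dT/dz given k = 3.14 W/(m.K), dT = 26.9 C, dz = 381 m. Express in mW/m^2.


q = k * dT / dz * 1000
= 3.14 * 26.9 / 381 * 1000
= 0.221696 * 1000
= 221.6955 mW/m^2

221.6955


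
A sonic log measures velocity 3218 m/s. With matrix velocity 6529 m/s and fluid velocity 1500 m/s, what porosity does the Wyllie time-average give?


1/V - 1/Vm = 1/3218 - 1/6529 = 0.00015759
1/Vf - 1/Vm = 1/1500 - 1/6529 = 0.0005135
phi = 0.00015759 / 0.0005135 = 0.3069

0.3069


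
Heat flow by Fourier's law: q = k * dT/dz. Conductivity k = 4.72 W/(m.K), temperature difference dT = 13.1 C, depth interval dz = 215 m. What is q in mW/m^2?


q = k * dT / dz * 1000
= 4.72 * 13.1 / 215 * 1000
= 0.287591 * 1000
= 287.5907 mW/m^2

287.5907


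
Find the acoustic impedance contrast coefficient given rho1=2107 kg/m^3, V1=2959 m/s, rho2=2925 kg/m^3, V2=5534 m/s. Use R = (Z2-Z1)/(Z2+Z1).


Z1 = 2107 * 2959 = 6234613
Z2 = 2925 * 5534 = 16186950
R = (16186950 - 6234613) / (16186950 + 6234613) = 9952337 / 22421563 = 0.4439

0.4439


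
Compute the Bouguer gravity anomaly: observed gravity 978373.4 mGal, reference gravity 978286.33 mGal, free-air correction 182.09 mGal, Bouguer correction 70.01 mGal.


BA = g_obs - g_ref + FAC - BC
= 978373.4 - 978286.33 + 182.09 - 70.01
= 199.15 mGal

199.15


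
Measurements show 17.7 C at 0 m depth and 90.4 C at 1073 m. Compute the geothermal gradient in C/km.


dT = 90.4 - 17.7 = 72.7 C
dz = 1073 - 0 = 1073 m
gradient = dT/dz * 1000 = 72.7/1073 * 1000 = 67.754 C/km

67.754


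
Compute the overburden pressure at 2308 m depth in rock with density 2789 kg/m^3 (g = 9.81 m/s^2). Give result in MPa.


P = rho * g * z / 1e6
= 2789 * 9.81 * 2308 / 1e6
= 63147087.72 / 1e6
= 63.1471 MPa

63.1471


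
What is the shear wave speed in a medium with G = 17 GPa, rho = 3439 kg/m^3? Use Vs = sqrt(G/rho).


Convert G to Pa: G = 17e9 Pa
Compute G/rho = 17e9 / 3439 = 4943297.4702
Vs = sqrt(4943297.4702) = 2223.35 m/s

2223.35


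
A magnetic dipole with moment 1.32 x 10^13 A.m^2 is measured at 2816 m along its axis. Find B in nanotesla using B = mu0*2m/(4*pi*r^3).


m = 1.32 x 10^13 = 13200000000000 A.m^2
2m = 26400000000000 A.m^2
r^3 = 2816^3 = 22330474496
B = (4pi*10^-7) * 26400000000000 / (4*pi * 22330474496) * 1e9
= 33175218.421908 / 280613018511.23 * 1e9
= 118224.0888 nT

118224.0888


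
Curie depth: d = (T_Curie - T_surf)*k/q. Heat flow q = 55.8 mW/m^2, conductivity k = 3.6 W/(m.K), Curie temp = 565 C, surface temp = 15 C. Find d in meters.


T_Curie - T_surf = 565 - 15 = 550 C
Convert q to W/m^2: 55.8 mW/m^2 = 0.0558 W/m^2
d = 550 * 3.6 / 0.0558 = 35483.87 m

35483.87


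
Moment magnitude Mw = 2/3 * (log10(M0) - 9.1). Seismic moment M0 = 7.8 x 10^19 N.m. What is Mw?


log10(M0) = log10(7.8 x 10^19) = 19.8921
Mw = 2/3 * (19.8921 - 9.1)
= 2/3 * 10.7921
= 7.19

7.19


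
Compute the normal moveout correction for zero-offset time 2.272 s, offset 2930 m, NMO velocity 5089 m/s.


x/Vnmo = 2930/5089 = 0.575752
(x/Vnmo)^2 = 0.33149
t0^2 = 5.161984
sqrt(5.161984 + 0.33149) = 2.343816
dt = 2.343816 - 2.272 = 0.071816

0.071816


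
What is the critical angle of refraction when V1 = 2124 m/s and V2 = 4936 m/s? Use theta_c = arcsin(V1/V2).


V1/V2 = 2124/4936 = 0.430308
theta_c = arcsin(0.430308) = 25.4871 degrees

25.4871


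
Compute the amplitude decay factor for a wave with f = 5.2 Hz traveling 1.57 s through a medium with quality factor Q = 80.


pi*f*t/Q = pi*5.2*1.57/80 = 0.3206
A/A0 = exp(-0.3206) = 0.725714

0.725714


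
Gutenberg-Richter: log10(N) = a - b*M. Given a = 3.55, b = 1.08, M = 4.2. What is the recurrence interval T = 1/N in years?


log10(N) = 3.55 - 1.08*4.2 = -0.986
N = 10^-0.986 = 0.103276
T = 1/N = 1/0.103276 = 9.6828 years

9.6828


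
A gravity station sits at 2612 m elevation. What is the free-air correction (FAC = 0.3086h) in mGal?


FAC = 0.3086 * h
= 0.3086 * 2612
= 806.0632 mGal

806.0632


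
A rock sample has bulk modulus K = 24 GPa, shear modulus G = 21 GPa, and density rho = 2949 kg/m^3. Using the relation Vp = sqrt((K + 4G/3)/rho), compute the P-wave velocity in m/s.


First compute the effective modulus:
K + 4G/3 = 24e9 + 4*21e9/3 = 52000000000.0 Pa
Then divide by density:
52000000000.0 / 2949 = 17633095.9647 Pa/(kg/m^3)
Take the square root:
Vp = sqrt(17633095.9647) = 4199.18 m/s

4199.18


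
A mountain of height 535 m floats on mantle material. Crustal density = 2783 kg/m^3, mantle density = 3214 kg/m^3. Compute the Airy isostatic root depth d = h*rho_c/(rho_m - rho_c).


rho_m - rho_c = 3214 - 2783 = 431
d = 535 * 2783 / 431
= 1488905 / 431
= 3454.54 m

3454.54


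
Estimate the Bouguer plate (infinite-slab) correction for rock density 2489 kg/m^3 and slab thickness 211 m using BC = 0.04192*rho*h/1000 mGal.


BC = 0.04192 * rho * h / 1000
= 0.04192 * 2489 * 211 / 1000
= 22.0155 mGal

22.0155


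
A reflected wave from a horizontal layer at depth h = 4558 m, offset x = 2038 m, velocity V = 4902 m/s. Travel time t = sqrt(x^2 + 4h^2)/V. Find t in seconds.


x^2 + 4h^2 = 2038^2 + 4*4558^2 = 4153444 + 83101456 = 87254900
sqrt(87254900) = 9341.0331
t = 9341.0331 / 4902 = 1.9056 s

1.9056


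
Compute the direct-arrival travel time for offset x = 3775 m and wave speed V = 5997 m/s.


t = x / V
= 3775 / 5997
= 0.6295 s

0.6295


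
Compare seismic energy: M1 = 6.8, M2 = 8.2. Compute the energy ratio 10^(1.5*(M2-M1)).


M2 - M1 = 8.2 - 6.8 = 1.4
1.5 * 1.4 = 2.1
ratio = 10^2.1 = 125.89

125.89


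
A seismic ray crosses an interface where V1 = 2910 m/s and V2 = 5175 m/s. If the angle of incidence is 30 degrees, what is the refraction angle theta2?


sin(theta1) = sin(30 deg) = 0.5
sin(theta2) = V2/V1 * sin(theta1) = 5175/2910 * 0.5 = 0.889175
theta2 = arcsin(0.889175) = 62.7698 degrees

62.7698


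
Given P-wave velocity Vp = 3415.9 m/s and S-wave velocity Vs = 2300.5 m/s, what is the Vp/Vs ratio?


Vp/Vs = 3415.9 / 2300.5
= 1.4849

1.4849


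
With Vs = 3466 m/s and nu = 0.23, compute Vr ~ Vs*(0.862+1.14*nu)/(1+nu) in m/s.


Numerator factor = 0.862 + 1.14*0.23 = 1.1242
Denominator = 1 + 0.23 = 1.23
Vr = 3466 * 1.1242 / 1.23 = 3167.87 m/s

3167.87


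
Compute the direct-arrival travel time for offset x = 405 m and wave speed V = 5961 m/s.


t = x / V
= 405 / 5961
= 0.0679 s

0.0679


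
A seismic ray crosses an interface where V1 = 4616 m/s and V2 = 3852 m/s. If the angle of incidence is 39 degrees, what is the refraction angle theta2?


sin(theta1) = sin(39 deg) = 0.62932
sin(theta2) = V2/V1 * sin(theta1) = 3852/4616 * 0.62932 = 0.525161
theta2 = arcsin(0.525161) = 31.6791 degrees

31.6791


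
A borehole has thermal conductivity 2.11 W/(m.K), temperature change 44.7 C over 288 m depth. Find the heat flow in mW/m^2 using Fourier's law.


q = k * dT / dz * 1000
= 2.11 * 44.7 / 288 * 1000
= 0.32749 * 1000
= 327.4896 mW/m^2

327.4896


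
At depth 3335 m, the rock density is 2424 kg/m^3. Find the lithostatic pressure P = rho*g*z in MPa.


P = rho * g * z / 1e6
= 2424 * 9.81 * 3335 / 1e6
= 79304432.4 / 1e6
= 79.3044 MPa

79.3044


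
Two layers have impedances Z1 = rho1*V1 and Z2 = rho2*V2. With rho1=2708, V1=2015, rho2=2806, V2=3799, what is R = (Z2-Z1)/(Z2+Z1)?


Z1 = 2708 * 2015 = 5456620
Z2 = 2806 * 3799 = 10659994
R = (10659994 - 5456620) / (10659994 + 5456620) = 5203374 / 16116614 = 0.3229

0.3229


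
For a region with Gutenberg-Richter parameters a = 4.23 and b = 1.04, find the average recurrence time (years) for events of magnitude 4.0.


log10(N) = 4.23 - 1.04*4.0 = 0.07
N = 10^0.07 = 1.174898
T = 1/N = 1/1.174898 = 0.8511 years

0.8511


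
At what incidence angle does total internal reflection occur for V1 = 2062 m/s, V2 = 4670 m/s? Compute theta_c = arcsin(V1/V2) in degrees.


V1/V2 = 2062/4670 = 0.441542
theta_c = arcsin(0.441542) = 26.2023 degrees

26.2023


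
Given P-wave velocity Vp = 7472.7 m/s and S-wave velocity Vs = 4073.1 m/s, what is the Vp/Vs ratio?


Vp/Vs = 7472.7 / 4073.1
= 1.8346

1.8346


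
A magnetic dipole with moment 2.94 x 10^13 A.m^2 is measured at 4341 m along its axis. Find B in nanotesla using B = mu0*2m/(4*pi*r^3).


m = 2.94 x 10^13 = 29400000000000 A.m^2
2m = 58800000000000 A.m^2
r^3 = 4341^3 = 81803023821
B = (4pi*10^-7) * 58800000000000 / (4*pi * 81803023821) * 1e9
= 73890259.212432 / 1027967114709.94 * 1e9
= 71879.9835 nT

71879.9835


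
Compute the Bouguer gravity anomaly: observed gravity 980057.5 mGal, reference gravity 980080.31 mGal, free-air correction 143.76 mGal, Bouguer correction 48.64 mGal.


BA = g_obs - g_ref + FAC - BC
= 980057.5 - 980080.31 + 143.76 - 48.64
= 72.31 mGal

72.31


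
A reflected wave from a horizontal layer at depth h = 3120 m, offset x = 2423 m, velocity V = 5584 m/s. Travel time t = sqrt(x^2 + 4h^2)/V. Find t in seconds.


x^2 + 4h^2 = 2423^2 + 4*3120^2 = 5870929 + 38937600 = 44808529
sqrt(44808529) = 6693.9173
t = 6693.9173 / 5584 = 1.1988 s

1.1988


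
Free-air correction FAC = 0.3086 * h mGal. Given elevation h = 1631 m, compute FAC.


FAC = 0.3086 * h
= 0.3086 * 1631
= 503.3266 mGal

503.3266


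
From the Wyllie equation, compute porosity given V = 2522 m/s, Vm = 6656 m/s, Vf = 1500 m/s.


1/V - 1/Vm = 1/2522 - 1/6656 = 0.00024627
1/Vf - 1/Vm = 1/1500 - 1/6656 = 0.00051643
phi = 0.00024627 / 0.00051643 = 0.4769

0.4769


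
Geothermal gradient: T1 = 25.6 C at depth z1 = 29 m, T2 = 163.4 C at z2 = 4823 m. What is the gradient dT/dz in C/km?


dT = 163.4 - 25.6 = 137.8 C
dz = 4823 - 29 = 4794 m
gradient = dT/dz * 1000 = 137.8/4794 * 1000 = 28.7443 C/km

28.7443


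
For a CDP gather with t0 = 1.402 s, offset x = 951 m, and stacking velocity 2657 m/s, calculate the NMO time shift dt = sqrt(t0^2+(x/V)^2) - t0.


x/Vnmo = 951/2657 = 0.357922
(x/Vnmo)^2 = 0.128108
t0^2 = 1.965604
sqrt(1.965604 + 0.128108) = 1.446967
dt = 1.446967 - 1.402 = 0.044967

0.044967
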